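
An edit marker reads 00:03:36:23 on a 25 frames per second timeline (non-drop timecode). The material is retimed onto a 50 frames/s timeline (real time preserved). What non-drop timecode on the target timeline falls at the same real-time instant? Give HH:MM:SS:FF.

00:03:36:46

Source frame index: (0×3600 + 3×60 + 36) × 25 + 23 = 5423.
Real time: 5423 / (25) = 5423/25 s.
Target frame: (5423/25) × (50) = 10846.
At 50 labels/s: frame 10846 → 00:03:36:46.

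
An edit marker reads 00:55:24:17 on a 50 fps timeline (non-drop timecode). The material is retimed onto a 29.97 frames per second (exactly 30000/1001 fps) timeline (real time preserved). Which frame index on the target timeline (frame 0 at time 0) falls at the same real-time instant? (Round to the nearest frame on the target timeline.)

Source frame index: (0×3600 + 55×60 + 24) × 50 + 17 = 166217.
Real time: 166217 / (50) = 166217/50 s.
Target frame: (166217/50) × (30000/1001) = 99730200/1001 ≈ 99630.569 → 99631.

frame 99631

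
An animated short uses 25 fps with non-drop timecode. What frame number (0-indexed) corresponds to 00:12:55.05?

Total seconds to the label: (0 × 3600 + 12 × 60 + 55) = 775.
Frame index = 775 × 25 + 5 = 19380.

frame 19380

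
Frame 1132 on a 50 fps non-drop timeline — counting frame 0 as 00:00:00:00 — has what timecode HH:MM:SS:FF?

00:00:22:32

1132 ÷ 50 = 22 full seconds, remainder 32 frames.
22 s = 0 h 0 min 22 s.
Timecode: 00:00:22:32.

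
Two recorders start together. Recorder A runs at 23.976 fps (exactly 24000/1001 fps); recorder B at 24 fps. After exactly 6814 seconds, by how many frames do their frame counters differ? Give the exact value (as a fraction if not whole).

163536/1001 frames

A emits 24000/1001 × 6814 = 163536000/1001 frames; B emits 24 × 6814 = 163536.
Difference = 163536/1001 frames (≈ 163.3726); B is ahead of A.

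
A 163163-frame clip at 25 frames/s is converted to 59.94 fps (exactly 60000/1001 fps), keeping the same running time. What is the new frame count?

391200 frames

Target frames = source frames × (target rate / source rate) = 163163 × (60000/1001)/(25) = 163163 × 2400/1001 = 391200.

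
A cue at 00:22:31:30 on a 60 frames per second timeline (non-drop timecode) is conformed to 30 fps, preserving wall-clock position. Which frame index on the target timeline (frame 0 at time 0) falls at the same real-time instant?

Source frame index: (0×3600 + 22×60 + 31) × 60 + 30 = 81090.
Real time: 81090 / (60) = 2703/2 s.
Target frame: (2703/2) × (30) = 40545.

frame 40545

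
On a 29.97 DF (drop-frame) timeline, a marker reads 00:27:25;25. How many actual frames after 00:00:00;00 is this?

As if non-drop at 30 labels/s: (0 × 3600 + 27 × 60 + 25) × 30 + 25 = 49375.
Minute boundaries passed: 27; those not divisible by 10: 27 − 2 = 25; dropped labels = 2 × 25 = 50.
Actual frame index = 49375 − 50 = 49325.

49325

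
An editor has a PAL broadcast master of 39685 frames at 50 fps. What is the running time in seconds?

793.7 seconds

Running time = 39685 / (50) = 793.7 s.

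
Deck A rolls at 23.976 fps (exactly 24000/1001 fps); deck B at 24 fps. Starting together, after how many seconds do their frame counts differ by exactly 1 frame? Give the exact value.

1001/24 seconds

The gap grows by |24 − 24000/1001| = 24/1001 frames per second.
Time for a 1-frame gap: 1 ÷ (24/1001) = 1001/24 s.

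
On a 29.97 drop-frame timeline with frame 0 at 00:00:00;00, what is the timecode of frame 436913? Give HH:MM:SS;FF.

Ten DF minutes hold 17982 frames, so frame 436913 lies in block 24 (frames 431568–449549) with 5345 frames into that block.
The block's first minute is 1800 frames and the rest 1798 each; 5345 frames reaches minute 2, so 24 × 18 + 2 × 2 = 436 labels have been skipped so far.
Adding those back, label number 436913 + 436 = 437349 at 30 labels/s is 14578 s + 9 f = 4 h 2 min 58 s frame 9, i.e. 04:02:58;09.

04:02:58;09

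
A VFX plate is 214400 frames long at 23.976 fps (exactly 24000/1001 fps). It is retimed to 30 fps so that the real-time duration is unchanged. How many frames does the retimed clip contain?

Target frames = source frames × (target rate / source rate) = 214400 × (30)/(24000/1001) = 214400 × 1001/800 = 268268.

268268 frames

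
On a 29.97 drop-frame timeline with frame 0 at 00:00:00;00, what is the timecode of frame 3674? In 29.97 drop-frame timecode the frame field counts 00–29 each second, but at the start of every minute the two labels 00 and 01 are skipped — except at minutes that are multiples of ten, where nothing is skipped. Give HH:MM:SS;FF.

00:02:02;18

Each 10-minute DF block holds 10 × 60 × 30 − 9 × 2 = 17982 frames. 3674 ÷ 17982 → 0 full blocks, remainder 3674.
Within the partial block the first minute is 1800 frames and each further minute 1798, so 2 further minute boundaries passed. Total skipped labels = 18 × 0 + 2 × 2 = 4.
Non-drop label index = 3674 + 4 = 3678; at 30 labels/s that is 00:02:02:18, i.e. DF 00:02:02;18.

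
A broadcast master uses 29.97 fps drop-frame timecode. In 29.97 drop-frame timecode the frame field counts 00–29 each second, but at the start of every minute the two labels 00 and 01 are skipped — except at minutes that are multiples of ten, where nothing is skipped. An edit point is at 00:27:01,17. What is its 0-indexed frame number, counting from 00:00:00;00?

48597

As if non-drop at 30 labels/s: (0 × 3600 + 27 × 60 + 1) × 30 + 17 = 48647.
Minute boundaries passed: 27; those not divisible by 10: 27 − 2 = 25; dropped labels = 2 × 25 = 50.
Actual frame index = 48647 − 50 = 48597.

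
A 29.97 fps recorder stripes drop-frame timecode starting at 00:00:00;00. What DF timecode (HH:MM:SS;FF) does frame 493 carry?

00:00:16;13

Each 10-minute DF block holds 10 × 60 × 30 − 9 × 2 = 17982 frames. 493 ÷ 17982 → 0 full blocks, remainder 493.
Within the partial block the first minute is 1800 frames and each further minute 1798, so 0 further minute boundaries passed. Total skipped labels = 18 × 0 + 2 × 0 = 0.
Non-drop label index = 493 + 0 = 493; at 30 labels/s that is 00:00:16:13, i.e. DF 00:00:16;13.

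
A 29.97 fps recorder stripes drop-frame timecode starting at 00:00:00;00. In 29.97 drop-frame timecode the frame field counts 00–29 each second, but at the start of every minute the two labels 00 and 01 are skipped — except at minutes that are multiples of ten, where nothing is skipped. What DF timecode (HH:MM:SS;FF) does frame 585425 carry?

Ten DF minutes hold 17982 frames, so frame 585425 lies in block 32 (frames 575424–593405) with 10001 frames into that block.
The block's first minute is 1800 frames and the rest 1798 each; 10001 frames reaches minute 5, so 32 × 18 + 5 × 2 = 586 labels have been skipped so far.
Adding those back, label number 585425 + 586 = 586011 at 30 labels/s is 19533 s + 21 f = 5 h 25 min 33 s frame 21, i.e. 05:25:33;21.

05:25:33;21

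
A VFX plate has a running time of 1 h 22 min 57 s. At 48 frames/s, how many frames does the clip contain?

1 h 22 min 57 s = 4977 s.
Frames = 4977 × 48 = 238896.

238896 frames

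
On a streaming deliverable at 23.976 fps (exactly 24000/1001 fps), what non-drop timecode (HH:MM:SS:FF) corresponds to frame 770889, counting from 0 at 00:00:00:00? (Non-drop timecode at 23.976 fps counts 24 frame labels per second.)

770889 ÷ 24 = 32120 full seconds, remainder 9 frames.
32120 s = 8 h 55 min 20 s.
Timecode: 08:55:20:09.

08:55:20:09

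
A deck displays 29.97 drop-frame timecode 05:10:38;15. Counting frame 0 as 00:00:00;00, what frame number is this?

558597

As if non-drop at 30 labels/s: (5 × 3600 + 10 × 60 + 38) × 30 + 15 = 559155.
Minute boundaries passed: 310; those not divisible by 10: 310 − 31 = 279; dropped labels = 2 × 279 = 558.
Actual frame index = 559155 − 558 = 558597.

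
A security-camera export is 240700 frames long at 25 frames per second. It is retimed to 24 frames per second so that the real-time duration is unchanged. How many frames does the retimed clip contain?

231072 frames

Target frames = source frames × (target rate / source rate) = 240700 × (24)/(25) = 240700 × 24/25 = 231072.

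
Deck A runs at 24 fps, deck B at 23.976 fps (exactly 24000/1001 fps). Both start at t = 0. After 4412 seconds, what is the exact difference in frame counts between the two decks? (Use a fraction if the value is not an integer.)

105888/1001 frames

A emits 24 × 4412 = 105888 frames; B emits 24000/1001 × 4412 = 105888000/1001.
Difference = 105888/1001 frames (≈ 105.7822); B is behind A.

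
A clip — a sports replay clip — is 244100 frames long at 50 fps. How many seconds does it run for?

4882 seconds

Running time = 244100 / (50) = 4882 s.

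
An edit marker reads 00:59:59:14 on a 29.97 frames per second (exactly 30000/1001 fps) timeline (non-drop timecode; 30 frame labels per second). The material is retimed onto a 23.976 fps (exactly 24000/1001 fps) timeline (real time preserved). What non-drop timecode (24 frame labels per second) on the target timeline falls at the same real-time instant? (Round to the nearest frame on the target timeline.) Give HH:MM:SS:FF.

Source frame index: (0×3600 + 59×60 + 59) × 30 + 14 = 107984.
Real time: 107984 / (30000/1001) = 6755749/1875 s.
Target frame: (6755749/1875) × (24000/1001) = 431936/5 ≈ 86387.200 → 86387.
At 24 labels/s: frame 86387 → 00:59:59:11.

00:59:59:11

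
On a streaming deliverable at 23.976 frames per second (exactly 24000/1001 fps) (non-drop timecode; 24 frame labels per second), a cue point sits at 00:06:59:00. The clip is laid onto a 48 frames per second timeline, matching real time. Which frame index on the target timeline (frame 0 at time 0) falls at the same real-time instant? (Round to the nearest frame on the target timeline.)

Source frame index: (0×3600 + 6×60 + 59) × 24 + 0 = 10056.
Real time: 10056 / (24000/1001) = 419419/1000 s.
Target frame: (419419/1000) × (48) = 2516514/125 ≈ 20132.112 → 20132.

frame 20132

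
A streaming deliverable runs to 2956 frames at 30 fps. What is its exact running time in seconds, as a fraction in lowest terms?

Running time = 2956 ÷ (30) = 2956 × 1/30 = 1478/15 s.

1478/15 seconds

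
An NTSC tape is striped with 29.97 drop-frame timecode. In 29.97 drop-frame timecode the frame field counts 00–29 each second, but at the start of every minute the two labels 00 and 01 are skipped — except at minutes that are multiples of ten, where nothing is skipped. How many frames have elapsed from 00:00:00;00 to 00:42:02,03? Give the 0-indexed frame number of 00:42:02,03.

As if non-drop at 30 labels/s: (0 × 3600 + 42 × 60 + 2) × 30 + 3 = 75663.
Minute boundaries passed: 42; those not divisible by 10: 42 − 4 = 38; dropped labels = 2 × 38 = 76.
Actual frame index = 75663 − 76 = 75587.

75587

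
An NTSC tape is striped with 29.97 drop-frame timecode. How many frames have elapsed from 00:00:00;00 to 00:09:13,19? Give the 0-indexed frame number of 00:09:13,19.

As if non-drop at 30 labels/s: (0 × 3600 + 9 × 60 + 13) × 30 + 19 = 16609.
Minute boundaries passed: 9; those not divisible by 10: 9 − 0 = 9; dropped labels = 2 × 9 = 18.
Actual frame index = 16609 − 18 = 16591.

16591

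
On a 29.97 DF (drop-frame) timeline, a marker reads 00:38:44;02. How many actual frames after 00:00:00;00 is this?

Complete 10-minute blocks: 3, each 17982 frames → 53946.
Remaining 8 whole minutes in the current block: 1800 + 7 × 1798 = 14386 frames.
Within the current minute: 44 × 30 + 2 − 2 = 1320 (labels ;00/;01 skipped at this minute). Total = 53946 + 14386 + 1320 = 69652.

69652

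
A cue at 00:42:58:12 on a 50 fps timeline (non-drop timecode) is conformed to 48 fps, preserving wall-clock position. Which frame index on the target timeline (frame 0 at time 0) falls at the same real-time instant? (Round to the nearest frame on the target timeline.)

frame 123756

Source frame index: (0×3600 + 42×60 + 58) × 50 + 12 = 128912.
Real time: 128912 / (50) = 64456/25 s.
Target frame: (64456/25) × (48) = 3093888/25 ≈ 123755.520 → 123756.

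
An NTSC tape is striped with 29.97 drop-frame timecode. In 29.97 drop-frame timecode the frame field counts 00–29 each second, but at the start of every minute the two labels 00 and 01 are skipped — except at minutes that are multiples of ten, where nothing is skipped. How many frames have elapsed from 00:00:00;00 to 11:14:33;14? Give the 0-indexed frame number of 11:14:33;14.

As if non-drop at 30 labels/s: (11 × 3600 + 14 × 60 + 33) × 30 + 14 = 1214204.
Minute boundaries passed: 674; those not divisible by 10: 674 − 67 = 607; dropped labels = 2 × 607 = 1214.
Actual frame index = 1214204 − 1214 = 1212990.

1212990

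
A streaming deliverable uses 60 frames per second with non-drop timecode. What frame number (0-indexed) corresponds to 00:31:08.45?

frame 112125

Total seconds to the label: (0 × 3600 + 31 × 60 + 8) = 1868.
Frame index = 1868 × 60 + 45 = 112125.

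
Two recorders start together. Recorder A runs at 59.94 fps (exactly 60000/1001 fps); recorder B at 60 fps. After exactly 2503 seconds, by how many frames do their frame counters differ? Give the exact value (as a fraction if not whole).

A emits 60000/1001 × 2503 = 150180000/1001 frames; B emits 60 × 2503 = 150180.
Difference = 150180/1001 frames (≈ 150.0300); B is ahead of A.

150180/1001 frames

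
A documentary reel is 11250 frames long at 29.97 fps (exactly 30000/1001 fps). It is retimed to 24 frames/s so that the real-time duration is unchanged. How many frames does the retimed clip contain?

9009 frames

Target frames = source frames × (target rate / source rate) = 11250 × (24)/(30000/1001) = 11250 × 1001/1250 = 9009.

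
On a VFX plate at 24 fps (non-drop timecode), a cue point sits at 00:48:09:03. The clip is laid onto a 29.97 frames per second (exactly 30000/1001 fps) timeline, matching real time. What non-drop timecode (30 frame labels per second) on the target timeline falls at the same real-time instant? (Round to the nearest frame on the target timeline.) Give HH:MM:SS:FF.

Source frame index: (0×3600 + 48×60 + 9) × 24 + 3 = 69339.
Real time: 69339 / (24) = 23113/8 s.
Target frame: (23113/8) × (30000/1001) = 86673750/1001 ≈ 86587.163 → 86587.
At 30 labels/s: frame 86587 → 00:48:06:07.

00:48:06:07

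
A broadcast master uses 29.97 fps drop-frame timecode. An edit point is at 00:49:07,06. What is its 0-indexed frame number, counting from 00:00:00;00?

88326

Complete 10-minute blocks: 4, each 17982 frames → 71928.
Remaining 9 whole minutes in the current block: 1800 + 8 × 1798 = 16184 frames.
Within the current minute: 7 × 30 + 6 − 2 = 214 (labels ;00/;01 skipped at this minute). Total = 71928 + 16184 + 214 = 88326.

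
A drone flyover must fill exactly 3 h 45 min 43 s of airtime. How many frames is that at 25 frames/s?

3 h 45 min 43 s = 13543 s.
Frames = 13543 × 25 = 338575.

338575 frames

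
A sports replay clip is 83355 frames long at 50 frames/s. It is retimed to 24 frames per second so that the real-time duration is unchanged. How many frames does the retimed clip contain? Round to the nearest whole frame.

Frames at target rate = 83355 × (24) / (50) = 200052/5 ≈ 40010.400.
Nearest whole frame: 40010.

40010 frames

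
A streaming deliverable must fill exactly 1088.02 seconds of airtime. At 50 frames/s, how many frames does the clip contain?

54401 frames

Frames = 1088.02 × 50 = 54401.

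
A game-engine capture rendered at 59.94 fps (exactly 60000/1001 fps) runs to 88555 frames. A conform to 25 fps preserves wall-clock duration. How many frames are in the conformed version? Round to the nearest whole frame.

36935 frames

Frames at target rate = 88555 × (25) / (60000/1001) = 17728711/480 ≈ 36934.815.
Nearest whole frame: 36935.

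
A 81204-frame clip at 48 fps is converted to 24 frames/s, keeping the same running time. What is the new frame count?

40602 frames

Target frames = source frames × (target rate / source rate) = 81204 × (24)/(48) = 81204 × 1/2 = 40602.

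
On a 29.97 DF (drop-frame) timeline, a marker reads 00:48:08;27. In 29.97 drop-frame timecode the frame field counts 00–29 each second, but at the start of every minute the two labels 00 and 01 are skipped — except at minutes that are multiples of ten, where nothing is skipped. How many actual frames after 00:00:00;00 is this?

As if non-drop at 30 labels/s: (0 × 3600 + 48 × 60 + 8) × 30 + 27 = 86667.
Minute boundaries passed: 48; those not divisible by 10: 48 − 4 = 44; dropped labels = 2 × 44 = 88.
Actual frame index = 86667 − 88 = 86579.

86579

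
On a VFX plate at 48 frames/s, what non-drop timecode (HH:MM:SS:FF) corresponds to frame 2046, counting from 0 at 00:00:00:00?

2046 ÷ 48 = 42 full seconds, remainder 30 frames.
42 s = 0 h 0 min 42 s.
Timecode: 00:00:42:30.

00:00:42:30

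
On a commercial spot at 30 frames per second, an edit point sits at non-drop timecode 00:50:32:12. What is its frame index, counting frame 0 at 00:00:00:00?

Total seconds to the label: (0 × 3600 + 50 × 60 + 32) = 3032.
Frame index = 3032 × 30 + 12 = 90972.

90972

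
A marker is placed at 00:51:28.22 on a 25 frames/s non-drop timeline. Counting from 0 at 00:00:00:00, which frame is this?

Total seconds to the label: (0 × 3600 + 51 × 60 + 28) = 3088.
Frame index = 3088 × 25 + 22 = 77222.

frame 77222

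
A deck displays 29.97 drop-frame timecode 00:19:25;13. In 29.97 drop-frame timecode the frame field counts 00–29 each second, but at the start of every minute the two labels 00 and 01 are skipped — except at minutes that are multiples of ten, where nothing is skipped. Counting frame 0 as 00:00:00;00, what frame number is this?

As if non-drop at 30 labels/s: (0 × 3600 + 19 × 60 + 25) × 30 + 13 = 34963.
Minute boundaries passed: 19; those not divisible by 10: 19 − 1 = 18; dropped labels = 2 × 18 = 36.
Actual frame index = 34963 − 36 = 34927.

34927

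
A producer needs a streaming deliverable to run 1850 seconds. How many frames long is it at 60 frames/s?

111000 frames

Frames = 1850 × 60 = 111000.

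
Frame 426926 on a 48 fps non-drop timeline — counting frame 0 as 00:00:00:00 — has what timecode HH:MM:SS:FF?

426926 ÷ 48 = 8894 full seconds, remainder 14 frames.
8894 s = 2 h 28 min 14 s.
Timecode: 02:28:14:14.

02:28:14:14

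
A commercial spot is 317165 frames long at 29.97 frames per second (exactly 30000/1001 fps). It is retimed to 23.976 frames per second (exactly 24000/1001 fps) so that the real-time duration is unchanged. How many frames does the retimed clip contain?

253732 frames

Target frames = source frames × (target rate / source rate) = 317165 × (24000/1001)/(30000/1001) = 317165 × 4/5 = 253732.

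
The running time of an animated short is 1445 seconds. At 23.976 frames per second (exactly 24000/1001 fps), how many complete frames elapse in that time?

Frames = 1445 × 24000/1001 = 34680000/1001 ≈ 34645.3546.
Complete frames: 34645.

34645 frames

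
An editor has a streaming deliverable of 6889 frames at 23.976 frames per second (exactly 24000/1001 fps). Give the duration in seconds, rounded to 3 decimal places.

287.329 seconds

Running time = 6889 × 1001/24000 = 6895889/24000 s ≈ 287.329 s.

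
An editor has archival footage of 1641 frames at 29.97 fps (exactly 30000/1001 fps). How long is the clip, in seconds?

54.7547 seconds

Running time = 1641 / (30000/1001) = 54.7547 s.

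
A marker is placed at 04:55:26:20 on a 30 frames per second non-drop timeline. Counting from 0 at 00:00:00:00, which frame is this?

frame 531800

Total seconds to the label: (4 × 3600 + 55 × 60 + 26) = 17726.
Frame index = 17726 × 30 + 20 = 531800.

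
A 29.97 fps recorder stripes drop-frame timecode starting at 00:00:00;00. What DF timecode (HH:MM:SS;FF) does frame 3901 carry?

00:02:10;05

Ten DF minutes hold 17982 frames, so frame 3901 lies in block 0 (frames 0–17981) with 3901 frames into that block.
The block's first minute is 1800 frames and the rest 1798 each; 3901 frames reaches minute 2, so 0 × 18 + 2 × 2 = 4 labels have been skipped so far.
Adding those back, label number 3901 + 4 = 3905 at 30 labels/s is 130 s + 5 f = 0 h 2 min 10 s frame 5, i.e. 00:02:10;05.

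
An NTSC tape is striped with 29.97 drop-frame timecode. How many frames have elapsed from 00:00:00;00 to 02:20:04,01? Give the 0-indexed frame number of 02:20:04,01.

As if non-drop at 30 labels/s: (2 × 3600 + 20 × 60 + 4) × 30 + 1 = 252121.
Minute boundaries passed: 140; those not divisible by 10: 140 − 14 = 126; dropped labels = 2 × 126 = 252.
Actual frame index = 252121 − 252 = 251869.

251869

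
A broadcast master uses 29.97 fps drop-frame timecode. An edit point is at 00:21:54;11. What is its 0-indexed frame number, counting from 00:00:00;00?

39393

Complete 10-minute blocks: 2, each 17982 frames → 35964.
Remaining 1 whole minute in the current block: 1800 + 0 × 1798 = 1800 frames.
Within the current minute: 54 × 30 + 11 − 2 = 1629 (labels ;00/;01 skipped at this minute). Total = 35964 + 1800 + 1629 = 39393.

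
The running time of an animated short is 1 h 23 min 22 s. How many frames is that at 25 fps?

125050 frames

1 h 23 min 22 s = 5002 s.
Frames = 5002 × 25 = 125050.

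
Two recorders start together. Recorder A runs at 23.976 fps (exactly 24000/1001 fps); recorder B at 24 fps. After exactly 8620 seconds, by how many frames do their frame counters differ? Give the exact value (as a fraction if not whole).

206880/1001 frames

A emits 24000/1001 × 8620 = 206880000/1001 frames; B emits 24 × 8620 = 206880.
Difference = 206880/1001 frames (≈ 206.6733); B is ahead of A.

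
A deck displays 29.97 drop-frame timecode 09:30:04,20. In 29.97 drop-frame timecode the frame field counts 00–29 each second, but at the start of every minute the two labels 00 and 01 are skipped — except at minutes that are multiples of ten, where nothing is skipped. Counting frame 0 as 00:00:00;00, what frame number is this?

Complete 10-minute blocks: 57, each 17982 frames → 1024974.
Remaining 0 whole minutes in the current block: 0 frames.
Within the current minute: 4 × 30 + 20 = 140. Total = 1024974 + 0 + 140 = 1025114.

1025114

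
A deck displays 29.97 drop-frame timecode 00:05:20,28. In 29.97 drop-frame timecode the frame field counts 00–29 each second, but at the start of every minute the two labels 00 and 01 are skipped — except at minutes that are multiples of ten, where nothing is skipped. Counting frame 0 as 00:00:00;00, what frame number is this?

9618

Complete 10-minute blocks: 0, each 17982 frames → 0.
Remaining 5 whole minutes in the current block: 1800 + 4 × 1798 = 8992 frames.
Within the current minute: 20 × 30 + 28 − 2 = 626 (labels ;00/;01 skipped at this minute). Total = 0 + 8992 + 626 = 9618.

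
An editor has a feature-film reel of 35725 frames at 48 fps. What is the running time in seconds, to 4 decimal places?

744.2708 seconds

Running time = 35725 × 1/48 = 35725/48 s ≈ 744.2708 s.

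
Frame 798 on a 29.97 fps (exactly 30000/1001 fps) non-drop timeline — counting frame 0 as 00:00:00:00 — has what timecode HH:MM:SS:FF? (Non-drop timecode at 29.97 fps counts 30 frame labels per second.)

00:00:26:18

798 ÷ 30 = 26 full seconds, remainder 18 frames.
26 s = 0 h 0 min 26 s.
Timecode: 00:00:26:18.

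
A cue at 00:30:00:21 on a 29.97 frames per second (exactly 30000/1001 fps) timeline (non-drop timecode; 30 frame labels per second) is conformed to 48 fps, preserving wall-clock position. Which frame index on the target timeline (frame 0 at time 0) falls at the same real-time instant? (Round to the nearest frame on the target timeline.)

Source frame index: (0×3600 + 30×60 + 0) × 30 + 21 = 54021.
Real time: 54021 / (30000/1001) = 18025007/10000 s.
Target frame: (18025007/10000) × (48) = 54075021/625 ≈ 86520.034 → 86520.

frame 86520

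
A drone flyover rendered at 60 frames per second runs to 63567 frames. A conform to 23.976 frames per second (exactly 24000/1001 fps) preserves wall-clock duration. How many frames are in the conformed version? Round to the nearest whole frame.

25401 frames

Frames at target rate = 63567 × (24000/1001) / (60) = 3632400/143 ≈ 25401.399.
Nearest whole frame: 25401.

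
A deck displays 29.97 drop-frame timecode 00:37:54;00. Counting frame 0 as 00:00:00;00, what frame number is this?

As if non-drop at 30 labels/s: (0 × 3600 + 37 × 60 + 54) × 30 + 0 = 68220.
Minute boundaries passed: 37; those not divisible by 10: 37 − 3 = 34; dropped labels = 2 × 34 = 68.
Actual frame index = 68220 − 68 = 68152.

68152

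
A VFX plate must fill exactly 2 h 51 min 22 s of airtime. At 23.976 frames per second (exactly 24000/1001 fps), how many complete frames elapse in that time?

246521 frames

2 h 51 min 22 s = 10282 s.
Frames = 10282 × 24000/1001 = 246768000/1001 ≈ 246521.4785.
Complete frames: 246521.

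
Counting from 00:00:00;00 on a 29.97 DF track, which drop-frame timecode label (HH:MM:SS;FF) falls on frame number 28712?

00:15:58;00

Each 10-minute DF block holds 10 × 60 × 30 − 9 × 2 = 17982 frames. 28712 ÷ 17982 → 1 full block, remainder 10730.
Within the partial block the first minute is 1800 frames and each further minute 1798, so 5 further minute boundaries passed. Total skipped labels = 18 × 1 + 2 × 5 = 28.
Non-drop label index = 28712 + 28 = 28740; at 30 labels/s that is 00:15:58:00, i.e. DF 00:15:58;00.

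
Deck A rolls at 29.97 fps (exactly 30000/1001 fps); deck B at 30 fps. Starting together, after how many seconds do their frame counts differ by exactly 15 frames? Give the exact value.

500.5 seconds

The gap grows by |30 − 30000/1001| = 30/1001 frames per second.
Time for a 15-frame gap: 15 ÷ (30/1001) = 500.5 s.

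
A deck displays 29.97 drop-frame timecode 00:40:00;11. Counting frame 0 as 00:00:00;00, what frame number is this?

As if non-drop at 30 labels/s: (0 × 3600 + 40 × 60 + 0) × 30 + 11 = 72011.
Minute boundaries passed: 40; those not divisible by 10: 40 − 4 = 36; dropped labels = 2 × 36 = 72.
Actual frame index = 72011 − 72 = 71939.

71939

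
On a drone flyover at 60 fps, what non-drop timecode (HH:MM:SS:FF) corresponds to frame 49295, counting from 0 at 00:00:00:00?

00:13:41:35

49295 ÷ 60 = 821 full seconds, remainder 35 frames.
821 s = 0 h 13 min 41 s.
Timecode: 00:13:41:35.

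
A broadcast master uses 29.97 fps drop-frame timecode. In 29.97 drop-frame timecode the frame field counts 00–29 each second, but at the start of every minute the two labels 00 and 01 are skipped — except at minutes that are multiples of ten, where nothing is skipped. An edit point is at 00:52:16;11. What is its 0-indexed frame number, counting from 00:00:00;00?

93997

As if non-drop at 30 labels/s: (0 × 3600 + 52 × 60 + 16) × 30 + 11 = 94091.
Minute boundaries passed: 52; those not divisible by 10: 52 − 5 = 47; dropped labels = 2 × 47 = 94.
Actual frame index = 94091 − 94 = 93997.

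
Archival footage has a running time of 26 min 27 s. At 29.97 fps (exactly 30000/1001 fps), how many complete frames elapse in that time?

47562 frames

26 min 27 s = 1587 s.
Frames = 1587 × 30000/1001 = 47610000/1001 ≈ 47562.4376.
Complete frames: 47562.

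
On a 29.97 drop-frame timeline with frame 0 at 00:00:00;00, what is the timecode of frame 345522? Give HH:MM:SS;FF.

03:12:08;28

Ten DF minutes hold 17982 frames, so frame 345522 lies in block 19 (frames 341658–359639) with 3864 frames into that block.
The block's first minute is 1800 frames and the rest 1798 each; 3864 frames reaches minute 2, so 19 × 18 + 2 × 2 = 346 labels have been skipped so far.
Adding those back, label number 345522 + 346 = 345868 at 30 labels/s is 11528 s + 28 f = 3 h 12 min 8 s frame 28, i.e. 03:12:08;28.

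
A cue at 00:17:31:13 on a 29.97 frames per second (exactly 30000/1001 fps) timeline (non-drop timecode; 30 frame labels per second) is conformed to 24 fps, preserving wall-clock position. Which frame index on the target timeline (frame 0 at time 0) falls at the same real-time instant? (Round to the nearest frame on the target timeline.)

Source frame index: (0×3600 + 17×60 + 31) × 30 + 13 = 31543.
Real time: 31543 / (30000/1001) = 31574543/30000 s.
Target frame: (31574543/30000) × (24) = 31574543/1250 ≈ 25259.634 → 25260.

frame 25260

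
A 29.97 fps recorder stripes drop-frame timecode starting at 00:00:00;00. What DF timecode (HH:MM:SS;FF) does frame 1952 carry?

00:01:05;04

Ten DF minutes hold 17982 frames, so frame 1952 lies in block 0 (frames 0–17981) with 1952 frames into that block.
The block's first minute is 1800 frames and the rest 1798 each; 1952 frames reaches minute 1, so 0 × 18 + 1 × 2 = 2 labels have been skipped so far.
Adding those back, label number 1952 + 2 = 1954 at 30 labels/s is 65 s + 4 f = 0 h 1 min 5 s frame 4, i.e. 00:01:05;04.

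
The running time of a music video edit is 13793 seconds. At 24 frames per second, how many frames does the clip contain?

Frames = 13793 × 24 = 331032.

331032 frames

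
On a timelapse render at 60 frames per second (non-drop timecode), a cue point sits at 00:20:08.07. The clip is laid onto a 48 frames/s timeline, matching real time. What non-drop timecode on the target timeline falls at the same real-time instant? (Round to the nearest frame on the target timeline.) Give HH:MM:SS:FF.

Source frame index: (0×3600 + 20×60 + 8) × 60 + 7 = 72487.
Real time: 72487 / (60) = 72487/60 s.
Target frame: (72487/60) × (48) = 289948/5 ≈ 57989.600 → 57990.
At 48 labels/s: frame 57990 → 00:20:08:06.

00:20:08:06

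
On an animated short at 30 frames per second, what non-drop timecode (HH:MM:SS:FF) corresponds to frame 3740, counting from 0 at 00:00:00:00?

3740 ÷ 30 = 124 full seconds, remainder 20 frames.
124 s = 0 h 2 min 4 s.
Timecode: 00:02:04:20.

00:02:04:20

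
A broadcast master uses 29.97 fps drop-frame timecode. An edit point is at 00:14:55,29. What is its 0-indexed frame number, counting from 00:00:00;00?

26853

As if non-drop at 30 labels/s: (0 × 3600 + 14 × 60 + 55) × 30 + 29 = 26879.
Minute boundaries passed: 14; those not divisible by 10: 14 − 1 = 13; dropped labels = 2 × 13 = 26.
Actual frame index = 26879 − 26 = 26853.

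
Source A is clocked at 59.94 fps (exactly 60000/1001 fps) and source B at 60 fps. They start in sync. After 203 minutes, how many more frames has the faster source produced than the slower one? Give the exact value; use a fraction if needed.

104400/143 frames

203 min = 12180 s.
A emits 60000/1001 × 12180 = 104400000/143 frames; B emits 60 × 12180 = 730800.
Difference = 104400/143 frames (≈ 730.0699); B is ahead of A.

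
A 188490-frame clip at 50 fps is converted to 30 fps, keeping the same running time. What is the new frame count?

Target frames = source frames × (target rate / source rate) = 188490 × (30)/(50) = 188490 × 3/5 = 113094.

113094 frames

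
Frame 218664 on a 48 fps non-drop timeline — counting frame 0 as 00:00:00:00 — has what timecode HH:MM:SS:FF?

218664 ÷ 48 = 4555 full seconds, remainder 24 frames.
4555 s = 1 h 15 min 55 s.
Timecode: 01:15:55:24.

01:15:55:24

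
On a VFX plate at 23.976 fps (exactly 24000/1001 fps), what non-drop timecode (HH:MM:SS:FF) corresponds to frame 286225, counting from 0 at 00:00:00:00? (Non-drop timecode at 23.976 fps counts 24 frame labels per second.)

03:18:46:01

286225 ÷ 24 = 11926 full seconds, remainder 1 frame.
11926 s = 3 h 18 min 46 s.
Timecode: 03:18:46:01.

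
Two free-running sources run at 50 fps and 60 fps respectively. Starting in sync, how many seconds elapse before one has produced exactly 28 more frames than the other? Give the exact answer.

The gap grows by |60 − 50| = 10 frames per second.
Time for a 28-frame gap: 28 ÷ (10) = 2.8 s.

2.8 seconds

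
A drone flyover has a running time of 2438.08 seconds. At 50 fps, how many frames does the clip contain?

Frames = 2438.08 × 50 = 121904.

121904 frames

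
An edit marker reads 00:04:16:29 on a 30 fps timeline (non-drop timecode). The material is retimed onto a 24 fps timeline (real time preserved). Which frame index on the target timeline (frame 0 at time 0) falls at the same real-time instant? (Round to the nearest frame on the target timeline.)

frame 6167

Source frame index: (0×3600 + 4×60 + 16) × 30 + 29 = 7709.
Real time: 7709 / (30) = 7709/30 s.
Target frame: (7709/30) × (24) = 30836/5 ≈ 6167.200 → 6167.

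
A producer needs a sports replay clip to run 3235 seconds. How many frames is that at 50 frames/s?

Frames = 3235 × 50 = 161750.

161750 frames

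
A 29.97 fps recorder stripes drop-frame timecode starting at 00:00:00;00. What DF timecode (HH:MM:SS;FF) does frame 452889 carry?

04:11:51;11

Ten DF minutes hold 17982 frames, so frame 452889 lies in block 25 (frames 449550–467531) with 3339 frames into that block.
The block's first minute is 1800 frames and the rest 1798 each; 3339 frames reaches minute 1, so 25 × 18 + 1 × 2 = 452 labels have been skipped so far.
Adding those back, label number 452889 + 452 = 453341 at 30 labels/s is 15111 s + 11 f = 4 h 11 min 51 s frame 11, i.e. 04:11:51;11.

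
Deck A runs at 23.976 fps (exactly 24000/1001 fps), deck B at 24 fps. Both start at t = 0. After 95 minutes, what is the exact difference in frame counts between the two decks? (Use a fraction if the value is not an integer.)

136800/1001 frames

95 min = 5700 s.
A emits 24000/1001 × 5700 = 136800000/1001 frames; B emits 24 × 5700 = 136800.
Difference = 136800/1001 frames (≈ 136.6633); B is ahead of A.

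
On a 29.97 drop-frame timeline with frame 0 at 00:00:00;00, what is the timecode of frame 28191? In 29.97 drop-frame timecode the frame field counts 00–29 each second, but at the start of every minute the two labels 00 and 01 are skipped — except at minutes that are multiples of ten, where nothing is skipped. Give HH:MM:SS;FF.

Ten DF minutes hold 17982 frames, so frame 28191 lies in block 1 (frames 17982–35963) with 10209 frames into that block.
The block's first minute is 1800 frames and the rest 1798 each; 10209 frames reaches minute 5, so 1 × 18 + 5 × 2 = 28 labels have been skipped so far.
Adding those back, label number 28191 + 28 = 28219 at 30 labels/s is 940 s + 19 f = 0 h 15 min 40 s frame 19, i.e. 00:15:40;19.

00:15:40;19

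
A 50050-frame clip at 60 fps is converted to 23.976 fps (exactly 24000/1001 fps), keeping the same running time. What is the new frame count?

20000 frames

Target frames = source frames × (target rate / source rate) = 50050 × (24000/1001)/(60) = 50050 × 400/1001 = 20000.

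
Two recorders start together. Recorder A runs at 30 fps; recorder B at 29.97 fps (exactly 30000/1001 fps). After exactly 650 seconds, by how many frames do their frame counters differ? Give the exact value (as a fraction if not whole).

A emits 30 × 650 = 19500 frames; B emits 30000/1001 × 650 = 1500000/77.
Difference = 1500/77 frames (≈ 19.4805); B is behind A.

1500/77 frames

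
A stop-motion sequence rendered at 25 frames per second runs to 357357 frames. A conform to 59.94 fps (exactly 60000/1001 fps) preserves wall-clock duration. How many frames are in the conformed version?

Target frames = source frames × (target rate / source rate) = 357357 × (60000/1001)/(25) = 357357 × 2400/1001 = 856800.

856800 frames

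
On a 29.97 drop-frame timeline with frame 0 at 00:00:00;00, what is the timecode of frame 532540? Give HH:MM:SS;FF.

04:56:09;04

Ten DF minutes hold 17982 frames, so frame 532540 lies in block 29 (frames 521478–539459) with 11062 frames into that block.
The block's first minute is 1800 frames and the rest 1798 each; 11062 frames reaches minute 6, so 29 × 18 + 6 × 2 = 534 labels have been skipped so far.
Adding those back, label number 532540 + 534 = 533074 at 30 labels/s is 17769 s + 4 f = 4 h 56 min 9 s frame 4, i.e. 04:56:09;04.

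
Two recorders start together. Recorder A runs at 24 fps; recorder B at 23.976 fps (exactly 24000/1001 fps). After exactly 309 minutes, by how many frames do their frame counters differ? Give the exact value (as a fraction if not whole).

309 min = 18540 s.
A emits 24 × 18540 = 444960 frames; B emits 24000/1001 × 18540 = 444960000/1001.
Difference = 444960/1001 frames (≈ 444.5155); B is behind A.

444960/1001 frames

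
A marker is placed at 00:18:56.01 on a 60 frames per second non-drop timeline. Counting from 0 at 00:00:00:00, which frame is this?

68161

Total seconds to the label: (0 × 3600 + 18 × 60 + 56) = 1136.
Frame index = 1136 × 60 + 1 = 68161.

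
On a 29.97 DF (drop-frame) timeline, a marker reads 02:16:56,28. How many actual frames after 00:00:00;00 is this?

246262

As if non-drop at 30 labels/s: (2 × 3600 + 16 × 60 + 56) × 30 + 28 = 246508.
Minute boundaries passed: 136; those not divisible by 10: 136 − 13 = 123; dropped labels = 2 × 123 = 246.
Actual frame index = 246508 − 246 = 246262.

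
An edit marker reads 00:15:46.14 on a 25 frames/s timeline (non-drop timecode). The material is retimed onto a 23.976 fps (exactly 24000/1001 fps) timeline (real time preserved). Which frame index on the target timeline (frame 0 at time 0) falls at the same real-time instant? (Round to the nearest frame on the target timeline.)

frame 22695

Source frame index: (0×3600 + 15×60 + 46) × 25 + 14 = 23664.
Real time: 23664 / (25) = 23664/25 s.
Target frame: (23664/25) × (24000/1001) = 22717440/1001 ≈ 22694.745 → 22695.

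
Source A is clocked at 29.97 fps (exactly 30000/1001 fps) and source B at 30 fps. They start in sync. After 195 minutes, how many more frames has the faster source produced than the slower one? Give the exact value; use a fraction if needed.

27000/77 frames

195 min = 11700 s.
A emits 30000/1001 × 11700 = 27000000/77 frames; B emits 30 × 11700 = 351000.
Difference = 27000/77 frames (≈ 350.6494); B is ahead of A.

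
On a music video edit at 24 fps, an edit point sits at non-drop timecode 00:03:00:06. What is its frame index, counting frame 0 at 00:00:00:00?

Total seconds to the label: (0 × 3600 + 3 × 60 + 0) = 180.
Frame index = 180 × 24 + 6 = 4326.

frame 4326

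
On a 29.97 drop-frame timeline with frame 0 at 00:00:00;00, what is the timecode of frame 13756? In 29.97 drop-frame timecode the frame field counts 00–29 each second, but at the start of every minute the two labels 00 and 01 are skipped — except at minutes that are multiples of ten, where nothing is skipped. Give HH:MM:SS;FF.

Each 10-minute DF block holds 10 × 60 × 30 − 9 × 2 = 17982 frames. 13756 ÷ 17982 → 0 full blocks, remainder 13756.
Within the partial block the first minute is 1800 frames and each further minute 1798, so 7 further minute boundaries passed. Total skipped labels = 18 × 0 + 2 × 7 = 14.
Non-drop label index = 13756 + 14 = 13770; at 30 labels/s that is 00:07:39:00, i.e. DF 00:07:39;00.

00:07:39;00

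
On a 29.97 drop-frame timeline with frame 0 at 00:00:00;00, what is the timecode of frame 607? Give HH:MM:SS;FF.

Each 10-minute DF block holds 10 × 60 × 30 − 9 × 2 = 17982 frames. 607 ÷ 17982 → 0 full blocks, remainder 607.
Within the partial block the first minute is 1800 frames and each further minute 1798, so 0 further minute boundaries passed. Total skipped labels = 18 × 0 + 2 × 0 = 0.
Non-drop label index = 607 + 0 = 607; at 30 labels/s that is 00:00:20:07, i.e. DF 00:00:20;07.

00:00:20;07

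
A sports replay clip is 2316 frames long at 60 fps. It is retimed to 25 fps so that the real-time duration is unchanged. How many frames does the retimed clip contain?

965 frames

Target frames = source frames × (target rate / source rate) = 2316 × (25)/(60) = 2316 × 5/12 = 965.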